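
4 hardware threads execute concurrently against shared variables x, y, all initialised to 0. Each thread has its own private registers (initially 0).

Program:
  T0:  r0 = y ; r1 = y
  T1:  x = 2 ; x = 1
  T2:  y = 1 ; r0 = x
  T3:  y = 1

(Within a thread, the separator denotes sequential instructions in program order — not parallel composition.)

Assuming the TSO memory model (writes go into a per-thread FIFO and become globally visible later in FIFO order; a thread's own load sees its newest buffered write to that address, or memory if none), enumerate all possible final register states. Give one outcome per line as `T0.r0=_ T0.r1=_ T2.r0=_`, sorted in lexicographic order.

T0.r0=0 T0.r1=0 T2.r0=0
T0.r0=0 T0.r1=0 T2.r0=1
T0.r0=0 T0.r1=0 T2.r0=2
T0.r0=0 T0.r1=1 T2.r0=0
T0.r0=0 T0.r1=1 T2.r0=1
T0.r0=0 T0.r1=1 T2.r0=2
T0.r0=1 T0.r1=1 T2.r0=0
T0.r0=1 T0.r1=1 T2.r0=1
T0.r0=1 T0.r1=1 T2.r0=2

outcome vector order: (T0.r0,T0.r1,T2.r0)
|TSO outcomes| = 9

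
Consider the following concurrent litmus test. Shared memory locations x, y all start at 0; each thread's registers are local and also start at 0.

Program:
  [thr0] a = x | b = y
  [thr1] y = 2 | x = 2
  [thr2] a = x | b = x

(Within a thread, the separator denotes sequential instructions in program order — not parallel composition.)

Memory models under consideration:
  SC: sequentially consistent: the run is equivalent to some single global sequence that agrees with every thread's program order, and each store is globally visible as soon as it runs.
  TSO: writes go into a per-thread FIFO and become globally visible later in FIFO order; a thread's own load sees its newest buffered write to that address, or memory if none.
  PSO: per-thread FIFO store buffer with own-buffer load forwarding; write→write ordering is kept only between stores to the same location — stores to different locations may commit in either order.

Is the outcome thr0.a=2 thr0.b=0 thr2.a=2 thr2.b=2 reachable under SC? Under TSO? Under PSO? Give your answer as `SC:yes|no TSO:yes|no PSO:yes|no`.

outcome vector order: (thr0.a,thr0.b,thr2.a,thr2.b)
[SC] allowed = {(0,0,0,0); (0,0,0,2); (0,0,2,2); (0,2,0,0); (0,2,0,2); (0,2,2,2); (2,2,0,0); (2,2,0,2); (2,2,2,2)}
[TSO] allowed = {(0,0,0,0); (0,0,0,2); (0,0,2,2); (0,2,0,0); (0,2,0,2); (0,2,2,2); (2,2,0,0); (2,2,0,2); (2,2,2,2)}
[PSO] allowed = {(0,0,0,0); (0,0,0,2); (0,0,2,2); (0,2,0,0); (0,2,0,2); (0,2,2,2); (2,0,0,0); (2,0,0,2); (2,0,2,2); (2,2,0,0); (2,2,0,2); (2,2,2,2)}
target (2,0,2,2) ∈ {PSO}

SC:no TSO:no PSO:yes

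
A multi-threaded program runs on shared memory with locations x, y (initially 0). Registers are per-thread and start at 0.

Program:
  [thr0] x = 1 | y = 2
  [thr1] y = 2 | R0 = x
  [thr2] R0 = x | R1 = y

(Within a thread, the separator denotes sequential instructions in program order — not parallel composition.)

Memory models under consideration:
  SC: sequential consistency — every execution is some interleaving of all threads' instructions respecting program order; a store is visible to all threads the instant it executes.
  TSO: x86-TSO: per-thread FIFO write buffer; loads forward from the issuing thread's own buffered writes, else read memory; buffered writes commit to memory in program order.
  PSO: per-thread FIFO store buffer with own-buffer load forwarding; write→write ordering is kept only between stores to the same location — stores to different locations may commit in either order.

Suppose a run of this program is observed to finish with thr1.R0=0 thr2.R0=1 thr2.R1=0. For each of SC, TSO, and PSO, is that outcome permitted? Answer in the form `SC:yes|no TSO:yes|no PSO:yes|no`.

outcome vector order: (thr1.R0,thr2.R0,thr2.R1)
under SC → 000 002 012 100 102 110 112
under TSO → 000 002 010 012 100 102 110 112
under PSO → 000 002 010 012 100 102 110 112
target 010 ∈ {TSO,PSO}

SC:no TSO:yes PSO:yes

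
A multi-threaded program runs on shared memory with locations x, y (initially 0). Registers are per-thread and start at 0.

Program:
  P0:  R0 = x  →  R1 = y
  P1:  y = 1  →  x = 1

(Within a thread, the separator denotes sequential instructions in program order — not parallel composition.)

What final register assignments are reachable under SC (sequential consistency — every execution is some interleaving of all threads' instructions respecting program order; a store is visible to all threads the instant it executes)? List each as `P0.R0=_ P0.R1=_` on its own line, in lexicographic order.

outcome vector order: (P0.R0,P0.R1)
|SC outcomes| = 3

P0.R0=0 P0.R1=0
P0.R0=0 P0.R1=1
P0.R0=1 P0.R1=1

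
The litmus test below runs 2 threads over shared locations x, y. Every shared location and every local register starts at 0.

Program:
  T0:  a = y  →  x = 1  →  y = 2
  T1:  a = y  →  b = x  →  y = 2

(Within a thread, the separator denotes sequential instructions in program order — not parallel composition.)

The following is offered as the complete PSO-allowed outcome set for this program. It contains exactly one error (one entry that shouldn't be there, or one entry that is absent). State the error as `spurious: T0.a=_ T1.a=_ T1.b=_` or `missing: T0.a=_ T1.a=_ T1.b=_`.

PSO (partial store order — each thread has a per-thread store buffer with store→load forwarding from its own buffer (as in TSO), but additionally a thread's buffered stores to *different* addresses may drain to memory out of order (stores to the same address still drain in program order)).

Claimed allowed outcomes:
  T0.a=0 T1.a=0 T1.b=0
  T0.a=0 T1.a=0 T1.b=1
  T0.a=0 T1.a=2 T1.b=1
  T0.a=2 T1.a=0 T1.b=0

missing: T0.a=0 T1.a=2 T1.b=0

outcome vector order: (T0.a,T1.a,T1.b)
under PSO → 0/0/0 0/0/1 0/2/0 0/2/1 2/0/0
PSO∖claimed = {0/2/0}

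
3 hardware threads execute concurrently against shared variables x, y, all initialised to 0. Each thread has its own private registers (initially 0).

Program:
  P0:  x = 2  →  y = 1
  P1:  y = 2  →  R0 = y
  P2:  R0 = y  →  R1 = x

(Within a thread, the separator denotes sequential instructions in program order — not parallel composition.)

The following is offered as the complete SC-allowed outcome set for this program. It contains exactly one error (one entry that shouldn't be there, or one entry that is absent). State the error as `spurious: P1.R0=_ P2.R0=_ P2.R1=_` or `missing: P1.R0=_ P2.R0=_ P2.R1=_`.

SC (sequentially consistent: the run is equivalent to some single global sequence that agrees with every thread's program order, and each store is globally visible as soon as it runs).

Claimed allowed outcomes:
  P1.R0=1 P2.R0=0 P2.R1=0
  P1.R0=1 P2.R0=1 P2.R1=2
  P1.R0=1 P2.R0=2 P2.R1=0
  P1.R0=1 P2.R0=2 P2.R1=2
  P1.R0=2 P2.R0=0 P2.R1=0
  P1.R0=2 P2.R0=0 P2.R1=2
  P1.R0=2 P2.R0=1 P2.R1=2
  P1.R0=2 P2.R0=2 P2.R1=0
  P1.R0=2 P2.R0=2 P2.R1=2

missing: P1.R0=1 P2.R0=0 P2.R1=2

outcome vector order: (P1.R0,P2.R0,P2.R1)
under SC → 1/0/0, 1/0/2, 1/1/2, 1/2/0, 1/2/2, 2/0/0, 2/0/2, 2/1/2, 2/2/0, 2/2/2
SC∖claimed = {1/0/2}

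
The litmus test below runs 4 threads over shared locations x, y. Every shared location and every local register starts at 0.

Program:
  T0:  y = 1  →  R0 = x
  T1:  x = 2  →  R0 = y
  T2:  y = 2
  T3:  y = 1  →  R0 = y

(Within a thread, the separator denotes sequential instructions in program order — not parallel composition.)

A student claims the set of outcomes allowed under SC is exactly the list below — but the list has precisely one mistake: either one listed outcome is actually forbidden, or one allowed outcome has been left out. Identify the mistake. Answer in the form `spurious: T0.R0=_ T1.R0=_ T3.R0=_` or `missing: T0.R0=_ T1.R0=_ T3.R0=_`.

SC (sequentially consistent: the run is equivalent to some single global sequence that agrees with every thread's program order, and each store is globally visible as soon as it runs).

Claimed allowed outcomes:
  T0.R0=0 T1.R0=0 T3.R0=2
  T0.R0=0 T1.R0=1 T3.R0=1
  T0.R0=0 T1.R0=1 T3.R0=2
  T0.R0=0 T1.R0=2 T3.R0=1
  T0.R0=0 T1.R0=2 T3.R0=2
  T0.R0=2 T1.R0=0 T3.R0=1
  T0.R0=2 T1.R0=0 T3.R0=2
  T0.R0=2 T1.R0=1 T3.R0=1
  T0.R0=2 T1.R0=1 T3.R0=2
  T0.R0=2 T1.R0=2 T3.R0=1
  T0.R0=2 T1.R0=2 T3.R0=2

outcome vector order: (T0.R0,T1.R0,T3.R0)
[SC] allowed = {0/1/1 0/1/2 0/2/1 0/2/2 2/0/1 2/0/2 2/1/1 2/1/2 2/2/1 2/2/2}
claimed∖SC = {0/0/2}

spurious: T0.R0=0 T1.R0=0 T3.R0=2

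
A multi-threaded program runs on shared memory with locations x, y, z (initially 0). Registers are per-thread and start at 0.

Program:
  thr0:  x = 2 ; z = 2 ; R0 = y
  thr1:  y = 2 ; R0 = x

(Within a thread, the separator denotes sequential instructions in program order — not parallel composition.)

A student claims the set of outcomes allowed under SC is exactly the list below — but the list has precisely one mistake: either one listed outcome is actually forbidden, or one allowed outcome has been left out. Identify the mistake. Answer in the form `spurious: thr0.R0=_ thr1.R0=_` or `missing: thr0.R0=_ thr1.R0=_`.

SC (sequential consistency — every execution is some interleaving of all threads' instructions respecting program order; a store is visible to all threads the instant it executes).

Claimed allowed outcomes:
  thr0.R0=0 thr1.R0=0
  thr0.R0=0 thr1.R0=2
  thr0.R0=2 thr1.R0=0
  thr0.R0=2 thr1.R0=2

spurious: thr0.R0=0 thr1.R0=0

outcome vector order: (thr0.R0,thr1.R0)
SC: 3 outcomes — {(0,2), (2,0), (2,2)}
claimed∖SC = {(0,0)}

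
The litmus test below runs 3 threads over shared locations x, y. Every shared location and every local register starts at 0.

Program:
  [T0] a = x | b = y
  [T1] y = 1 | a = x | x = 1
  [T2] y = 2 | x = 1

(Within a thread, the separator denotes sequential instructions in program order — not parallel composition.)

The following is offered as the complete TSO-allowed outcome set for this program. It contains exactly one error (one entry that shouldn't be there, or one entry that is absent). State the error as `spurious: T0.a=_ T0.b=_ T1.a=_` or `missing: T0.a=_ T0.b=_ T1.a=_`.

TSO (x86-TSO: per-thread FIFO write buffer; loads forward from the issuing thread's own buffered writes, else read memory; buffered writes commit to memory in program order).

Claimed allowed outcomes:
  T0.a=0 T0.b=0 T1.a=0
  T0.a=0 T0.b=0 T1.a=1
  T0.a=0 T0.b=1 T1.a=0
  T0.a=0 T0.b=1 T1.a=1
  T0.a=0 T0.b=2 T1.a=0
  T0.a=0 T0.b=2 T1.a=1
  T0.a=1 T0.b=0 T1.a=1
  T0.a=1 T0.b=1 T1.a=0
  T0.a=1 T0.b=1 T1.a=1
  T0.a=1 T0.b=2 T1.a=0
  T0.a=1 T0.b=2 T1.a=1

spurious: T0.a=1 T0.b=0 T1.a=1

outcome vector order: (T0.a,T0.b,T1.a)
under TSO → <0 0 0> <0 0 1> <0 1 0> <0 1 1> <0 2 0> <0 2 1> <1 1 0> <1 1 1> <1 2 0> <1 2 1>
claimed∖TSO = {<1 0 1>}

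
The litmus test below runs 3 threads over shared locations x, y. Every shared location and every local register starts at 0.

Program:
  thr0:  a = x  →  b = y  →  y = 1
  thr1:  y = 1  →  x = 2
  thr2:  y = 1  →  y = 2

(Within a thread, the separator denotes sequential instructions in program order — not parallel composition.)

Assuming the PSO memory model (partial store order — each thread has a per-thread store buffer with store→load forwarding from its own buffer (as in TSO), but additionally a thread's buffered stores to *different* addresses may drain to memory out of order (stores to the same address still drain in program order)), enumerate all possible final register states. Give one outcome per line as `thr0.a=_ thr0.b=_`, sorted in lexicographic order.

outcome vector order: (thr0.a,thr0.b)
|PSO outcomes| = 6

thr0.a=0 thr0.b=0
thr0.a=0 thr0.b=1
thr0.a=0 thr0.b=2
thr0.a=2 thr0.b=0
thr0.a=2 thr0.b=1
thr0.a=2 thr0.b=2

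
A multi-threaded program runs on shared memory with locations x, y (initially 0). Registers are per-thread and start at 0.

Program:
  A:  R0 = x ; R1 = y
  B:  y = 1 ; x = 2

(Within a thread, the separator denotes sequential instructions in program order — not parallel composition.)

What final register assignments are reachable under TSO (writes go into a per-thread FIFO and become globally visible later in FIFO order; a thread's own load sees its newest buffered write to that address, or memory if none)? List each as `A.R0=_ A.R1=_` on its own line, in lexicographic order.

outcome vector order: (A.R0,A.R1)
|TSO outcomes| = 3

A.R0=0 A.R1=0
A.R0=0 A.R1=1
A.R0=2 A.R1=1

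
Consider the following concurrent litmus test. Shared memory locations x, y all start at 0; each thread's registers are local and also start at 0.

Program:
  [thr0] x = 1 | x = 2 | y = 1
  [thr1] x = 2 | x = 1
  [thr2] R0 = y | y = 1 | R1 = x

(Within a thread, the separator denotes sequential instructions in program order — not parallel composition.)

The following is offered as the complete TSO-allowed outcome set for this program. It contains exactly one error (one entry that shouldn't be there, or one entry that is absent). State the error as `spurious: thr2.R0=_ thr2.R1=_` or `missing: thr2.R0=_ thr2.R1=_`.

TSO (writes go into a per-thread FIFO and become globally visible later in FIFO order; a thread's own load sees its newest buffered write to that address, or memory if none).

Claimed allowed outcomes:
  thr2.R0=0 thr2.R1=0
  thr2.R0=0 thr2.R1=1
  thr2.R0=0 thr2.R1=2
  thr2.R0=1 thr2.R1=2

outcome vector order: (thr2.R0,thr2.R1)
[TSO] allowed = {00, 01, 02, 11, 12}
TSO∖claimed = {11}

missing: thr2.R0=1 thr2.R1=1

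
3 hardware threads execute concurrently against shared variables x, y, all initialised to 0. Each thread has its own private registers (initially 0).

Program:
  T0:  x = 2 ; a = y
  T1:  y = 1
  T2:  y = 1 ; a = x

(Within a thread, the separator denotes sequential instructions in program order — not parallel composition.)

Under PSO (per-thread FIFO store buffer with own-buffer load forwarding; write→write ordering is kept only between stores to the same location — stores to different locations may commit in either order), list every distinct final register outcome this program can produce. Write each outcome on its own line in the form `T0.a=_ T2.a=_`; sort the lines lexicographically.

T0.a=0 T2.a=0
T0.a=0 T2.a=2
T0.a=1 T2.a=0
T0.a=1 T2.a=2

outcome vector order: (T0.a,T2.a)
|PSO outcomes| = 4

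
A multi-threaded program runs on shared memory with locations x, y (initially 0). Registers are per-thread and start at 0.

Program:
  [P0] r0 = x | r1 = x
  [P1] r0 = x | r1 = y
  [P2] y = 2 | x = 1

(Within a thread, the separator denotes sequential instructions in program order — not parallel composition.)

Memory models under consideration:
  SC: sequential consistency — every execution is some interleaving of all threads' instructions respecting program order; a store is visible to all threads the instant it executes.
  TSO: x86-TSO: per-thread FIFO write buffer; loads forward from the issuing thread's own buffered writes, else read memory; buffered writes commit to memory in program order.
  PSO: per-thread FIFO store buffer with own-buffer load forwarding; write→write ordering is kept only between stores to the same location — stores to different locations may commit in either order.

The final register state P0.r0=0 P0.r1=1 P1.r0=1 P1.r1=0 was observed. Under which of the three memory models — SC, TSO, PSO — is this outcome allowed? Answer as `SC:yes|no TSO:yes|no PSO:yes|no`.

SC:no TSO:no PSO:yes

outcome vector order: (P0.r0,P0.r1,P1.r0,P1.r1)
under SC → 0/0/0/0; 0/0/0/2; 0/0/1/2; 0/1/0/0; 0/1/0/2; 0/1/1/2; 1/1/0/0; 1/1/0/2; 1/1/1/2
under TSO → 0/0/0/0; 0/0/0/2; 0/0/1/2; 0/1/0/0; 0/1/0/2; 0/1/1/2; 1/1/0/0; 1/1/0/2; 1/1/1/2
under PSO → 0/0/0/0; 0/0/0/2; 0/0/1/0; 0/0/1/2; 0/1/0/0; 0/1/0/2; 0/1/1/0; 0/1/1/2; 1/1/0/0; 1/1/0/2; 1/1/1/0; 1/1/1/2
target 0/1/1/0 ∈ {PSO}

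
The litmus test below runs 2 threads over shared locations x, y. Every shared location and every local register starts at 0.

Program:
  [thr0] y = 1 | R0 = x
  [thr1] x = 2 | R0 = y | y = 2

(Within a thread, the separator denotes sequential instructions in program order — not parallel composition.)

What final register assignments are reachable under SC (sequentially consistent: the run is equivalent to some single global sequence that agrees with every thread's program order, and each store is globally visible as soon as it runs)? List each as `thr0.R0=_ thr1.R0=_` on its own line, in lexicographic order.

outcome vector order: (thr0.R0,thr1.R0)
|SC outcomes| = 3

thr0.R0=0 thr1.R0=1
thr0.R0=2 thr1.R0=0
thr0.R0=2 thr1.R0=1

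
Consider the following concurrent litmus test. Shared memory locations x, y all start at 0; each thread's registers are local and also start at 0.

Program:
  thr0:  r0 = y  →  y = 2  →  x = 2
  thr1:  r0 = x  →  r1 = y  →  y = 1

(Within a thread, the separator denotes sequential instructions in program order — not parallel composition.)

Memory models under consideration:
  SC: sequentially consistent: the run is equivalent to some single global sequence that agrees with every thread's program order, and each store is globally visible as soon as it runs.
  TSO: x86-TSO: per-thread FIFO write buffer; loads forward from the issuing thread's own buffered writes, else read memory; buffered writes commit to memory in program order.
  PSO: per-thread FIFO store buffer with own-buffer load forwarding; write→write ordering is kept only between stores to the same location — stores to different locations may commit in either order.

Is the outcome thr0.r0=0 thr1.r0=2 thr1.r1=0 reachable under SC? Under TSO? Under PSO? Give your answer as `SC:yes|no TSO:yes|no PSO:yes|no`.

outcome vector order: (thr0.r0,thr1.r0,thr1.r1)
[SC] allowed = {<0 0 0>, <0 0 2>, <0 2 2>, <1 0 0>}
[TSO] allowed = {<0 0 0>, <0 0 2>, <0 2 2>, <1 0 0>}
[PSO] allowed = {<0 0 0>, <0 0 2>, <0 2 0>, <0 2 2>, <1 0 0>}
target <0 2 0> ∈ {PSO}

SC:no TSO:no PSO:yes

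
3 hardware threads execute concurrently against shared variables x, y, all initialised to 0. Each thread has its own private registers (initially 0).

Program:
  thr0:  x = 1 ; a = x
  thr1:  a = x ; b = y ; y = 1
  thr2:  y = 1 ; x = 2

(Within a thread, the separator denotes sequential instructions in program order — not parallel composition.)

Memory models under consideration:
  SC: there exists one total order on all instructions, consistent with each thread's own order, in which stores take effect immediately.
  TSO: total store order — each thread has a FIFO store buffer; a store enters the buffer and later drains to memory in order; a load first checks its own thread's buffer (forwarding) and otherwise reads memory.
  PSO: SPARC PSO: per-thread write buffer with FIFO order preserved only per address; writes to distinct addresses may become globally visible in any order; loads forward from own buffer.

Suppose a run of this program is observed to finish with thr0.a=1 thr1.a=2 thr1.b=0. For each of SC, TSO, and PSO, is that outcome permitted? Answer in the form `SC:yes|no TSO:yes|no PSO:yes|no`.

SC:no TSO:no PSO:yes

outcome vector order: (thr0.a,thr1.a,thr1.b)
SC (10): 1/0/0, 1/0/1, 1/1/0, 1/1/1, 1/2/1, 2/0/0, 2/0/1, 2/1/0, 2/1/1, 2/2/1
TSO (10): 1/0/0, 1/0/1, 1/1/0, 1/1/1, 1/2/1, 2/0/0, 2/0/1, 2/1/0, 2/1/1, 2/2/1
PSO (12): 1/0/0, 1/0/1, 1/1/0, 1/1/1, 1/2/0, 1/2/1, 2/0/0, 2/0/1, 2/1/0, 2/1/1, 2/2/0, 2/2/1
target 1/2/0 ∈ {PSO}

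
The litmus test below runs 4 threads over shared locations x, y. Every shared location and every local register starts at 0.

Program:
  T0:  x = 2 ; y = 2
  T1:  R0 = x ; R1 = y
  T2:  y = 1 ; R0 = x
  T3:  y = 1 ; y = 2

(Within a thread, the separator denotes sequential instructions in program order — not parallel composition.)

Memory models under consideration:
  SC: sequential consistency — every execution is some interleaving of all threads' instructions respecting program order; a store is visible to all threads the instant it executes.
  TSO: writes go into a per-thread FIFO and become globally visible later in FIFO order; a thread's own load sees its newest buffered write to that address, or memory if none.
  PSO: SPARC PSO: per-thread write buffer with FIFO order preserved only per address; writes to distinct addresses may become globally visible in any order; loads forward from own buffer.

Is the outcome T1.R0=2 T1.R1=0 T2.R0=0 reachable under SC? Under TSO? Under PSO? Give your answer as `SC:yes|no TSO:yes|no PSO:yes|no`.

SC:no TSO:yes PSO:yes

outcome vector order: (T1.R0,T1.R1,T2.R0)
[SC] allowed = {<0 0 0>; <0 0 2>; <0 1 0>; <0 1 2>; <0 2 0>; <0 2 2>; <2 0 2>; <2 1 0>; <2 1 2>; <2 2 0>; <2 2 2>}
[TSO] allowed = {<0 0 0>; <0 0 2>; <0 1 0>; <0 1 2>; <0 2 0>; <0 2 2>; <2 0 0>; <2 0 2>; <2 1 0>; <2 1 2>; <2 2 0>; <2 2 2>}
[PSO] allowed = {<0 0 0>; <0 0 2>; <0 1 0>; <0 1 2>; <0 2 0>; <0 2 2>; <2 0 0>; <2 0 2>; <2 1 0>; <2 1 2>; <2 2 0>; <2 2 2>}
target <2 0 0> ∈ {TSO,PSO}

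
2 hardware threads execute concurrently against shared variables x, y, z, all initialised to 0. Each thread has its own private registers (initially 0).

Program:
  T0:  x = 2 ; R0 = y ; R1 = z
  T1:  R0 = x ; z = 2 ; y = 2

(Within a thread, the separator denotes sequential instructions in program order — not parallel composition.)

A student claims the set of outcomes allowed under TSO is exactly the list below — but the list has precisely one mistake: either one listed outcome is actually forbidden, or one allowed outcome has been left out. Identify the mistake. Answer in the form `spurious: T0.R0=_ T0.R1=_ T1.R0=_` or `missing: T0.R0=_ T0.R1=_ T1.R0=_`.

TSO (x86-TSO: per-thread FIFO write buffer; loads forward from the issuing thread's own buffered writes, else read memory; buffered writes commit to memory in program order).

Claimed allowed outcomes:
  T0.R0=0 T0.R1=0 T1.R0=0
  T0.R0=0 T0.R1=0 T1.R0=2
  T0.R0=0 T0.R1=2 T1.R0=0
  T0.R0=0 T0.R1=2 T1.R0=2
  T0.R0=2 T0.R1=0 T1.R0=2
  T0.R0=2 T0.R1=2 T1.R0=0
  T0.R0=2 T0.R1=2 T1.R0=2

outcome vector order: (T0.R0,T0.R1,T1.R0)
[TSO] allowed = {(0,0,0) (0,0,2) (0,2,0) (0,2,2) (2,2,0) (2,2,2)}
claimed∖TSO = {(2,0,2)}

spurious: T0.R0=2 T0.R1=0 T1.R0=2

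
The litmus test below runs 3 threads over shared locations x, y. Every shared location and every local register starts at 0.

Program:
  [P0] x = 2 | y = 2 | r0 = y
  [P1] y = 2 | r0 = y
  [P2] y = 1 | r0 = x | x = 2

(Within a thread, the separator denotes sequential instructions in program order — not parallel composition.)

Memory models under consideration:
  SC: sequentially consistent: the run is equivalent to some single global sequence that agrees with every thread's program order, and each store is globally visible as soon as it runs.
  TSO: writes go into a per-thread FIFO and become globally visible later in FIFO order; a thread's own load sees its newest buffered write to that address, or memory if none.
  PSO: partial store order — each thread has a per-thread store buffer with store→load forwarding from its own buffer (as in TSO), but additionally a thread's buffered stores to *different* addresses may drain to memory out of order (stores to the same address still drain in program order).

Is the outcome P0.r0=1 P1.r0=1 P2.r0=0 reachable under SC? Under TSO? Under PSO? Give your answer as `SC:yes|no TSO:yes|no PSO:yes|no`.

SC:no TSO:yes PSO:yes

outcome vector order: (P0.r0,P1.r0,P2.r0)
under SC → 1/1/2 1/2/2 2/1/0 2/1/2 2/2/0 2/2/2
under TSO → 1/1/0 1/1/2 1/2/0 1/2/2 2/1/0 2/1/2 2/2/0 2/2/2
under PSO → 1/1/0 1/1/2 1/2/0 1/2/2 2/1/0 2/1/2 2/2/0 2/2/2
target 1/1/0 ∈ {TSO,PSO}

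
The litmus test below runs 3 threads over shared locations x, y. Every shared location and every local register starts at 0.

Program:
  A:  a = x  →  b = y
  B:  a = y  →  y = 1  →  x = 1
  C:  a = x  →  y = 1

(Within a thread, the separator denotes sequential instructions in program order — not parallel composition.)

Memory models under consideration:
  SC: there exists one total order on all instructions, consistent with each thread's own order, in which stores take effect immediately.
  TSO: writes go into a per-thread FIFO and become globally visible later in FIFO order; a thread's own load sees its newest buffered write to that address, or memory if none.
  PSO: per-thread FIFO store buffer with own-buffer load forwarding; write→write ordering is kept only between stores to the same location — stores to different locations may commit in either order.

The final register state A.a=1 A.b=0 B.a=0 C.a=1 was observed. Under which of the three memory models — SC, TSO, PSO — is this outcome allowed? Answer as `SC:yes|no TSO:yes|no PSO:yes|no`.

outcome vector order: (A.a,A.b,B.a,C.a)
SC (9): (0,0,0,0), (0,0,0,1), (0,0,1,0), (0,1,0,0), (0,1,0,1), (0,1,1,0), (1,1,0,0), (1,1,0,1), (1,1,1,0)
TSO (9): (0,0,0,0), (0,0,0,1), (0,0,1,0), (0,1,0,0), (0,1,0,1), (0,1,1,0), (1,1,0,0), (1,1,0,1), (1,1,1,0)
PSO (11): (0,0,0,0), (0,0,0,1), (0,0,1,0), (0,1,0,0), (0,1,0,1), (0,1,1,0), (1,0,0,0), (1,0,0,1), (1,1,0,0), (1,1,0,1), (1,1,1,0)
target (1,0,0,1) ∈ {PSO}

SC:no TSO:no PSO:yes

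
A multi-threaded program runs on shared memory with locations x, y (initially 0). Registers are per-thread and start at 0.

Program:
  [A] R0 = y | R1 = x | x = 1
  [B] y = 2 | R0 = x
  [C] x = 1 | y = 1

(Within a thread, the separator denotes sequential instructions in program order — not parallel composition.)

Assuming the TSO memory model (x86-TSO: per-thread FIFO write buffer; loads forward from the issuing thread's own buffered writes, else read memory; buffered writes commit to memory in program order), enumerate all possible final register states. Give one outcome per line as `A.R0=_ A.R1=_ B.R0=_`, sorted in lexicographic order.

outcome vector order: (A.R0,A.R1,B.R0)
|TSO outcomes| = 10

A.R0=0 A.R1=0 B.R0=0
A.R0=0 A.R1=0 B.R0=1
A.R0=0 A.R1=1 B.R0=0
A.R0=0 A.R1=1 B.R0=1
A.R0=1 A.R1=1 B.R0=0
A.R0=1 A.R1=1 B.R0=1
A.R0=2 A.R1=0 B.R0=0
A.R0=2 A.R1=0 B.R0=1
A.R0=2 A.R1=1 B.R0=0
A.R0=2 A.R1=1 B.R0=1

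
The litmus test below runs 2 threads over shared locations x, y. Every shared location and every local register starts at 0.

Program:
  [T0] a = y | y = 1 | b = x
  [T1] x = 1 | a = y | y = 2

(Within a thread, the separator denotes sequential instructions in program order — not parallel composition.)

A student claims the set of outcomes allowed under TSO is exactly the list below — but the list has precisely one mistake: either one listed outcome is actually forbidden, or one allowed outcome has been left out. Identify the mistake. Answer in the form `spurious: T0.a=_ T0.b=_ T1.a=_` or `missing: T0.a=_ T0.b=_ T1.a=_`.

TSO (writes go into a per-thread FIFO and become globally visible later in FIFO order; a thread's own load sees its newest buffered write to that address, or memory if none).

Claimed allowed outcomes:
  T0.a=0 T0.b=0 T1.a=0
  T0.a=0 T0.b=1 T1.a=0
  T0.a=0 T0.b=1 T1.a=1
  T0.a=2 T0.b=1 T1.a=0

outcome vector order: (T0.a,T0.b,T1.a)
[TSO] allowed = {<0 0 0>, <0 0 1>, <0 1 0>, <0 1 1>, <2 1 0>}
TSO∖claimed = {<0 0 1>}

missing: T0.a=0 T0.b=0 T1.a=1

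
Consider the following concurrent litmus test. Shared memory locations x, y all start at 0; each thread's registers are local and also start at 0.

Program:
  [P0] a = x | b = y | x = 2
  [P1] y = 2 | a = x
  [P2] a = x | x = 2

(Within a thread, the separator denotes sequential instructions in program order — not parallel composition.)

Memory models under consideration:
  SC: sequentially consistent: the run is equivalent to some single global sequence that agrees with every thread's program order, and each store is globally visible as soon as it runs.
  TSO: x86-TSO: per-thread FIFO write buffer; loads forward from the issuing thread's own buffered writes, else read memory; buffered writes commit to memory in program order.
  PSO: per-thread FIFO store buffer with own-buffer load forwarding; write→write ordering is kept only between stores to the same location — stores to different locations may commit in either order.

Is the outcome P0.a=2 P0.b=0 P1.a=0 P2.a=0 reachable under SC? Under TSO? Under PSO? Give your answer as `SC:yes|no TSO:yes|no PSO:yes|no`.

SC:no TSO:yes PSO:yes

outcome vector order: (P0.a,P0.b,P1.a,P2.a)
SC: 11 outcomes — {(0,0,0,0) (0,0,0,2) (0,0,2,0) (0,0,2,2) (0,2,0,0) (0,2,0,2) (0,2,2,0) (0,2,2,2) (2,0,2,0) (2,2,0,0) (2,2,2,0)}
TSO: 12 outcomes — {(0,0,0,0) (0,0,0,2) (0,0,2,0) (0,0,2,2) (0,2,0,0) (0,2,0,2) (0,2,2,0) (0,2,2,2) (2,0,0,0) (2,0,2,0) (2,2,0,0) (2,2,2,0)}
PSO: 12 outcomes — {(0,0,0,0) (0,0,0,2) (0,0,2,0) (0,0,2,2) (0,2,0,0) (0,2,0,2) (0,2,2,0) (0,2,2,2) (2,0,0,0) (2,0,2,0) (2,2,0,0) (2,2,2,0)}
target (2,0,0,0) ∈ {TSO,PSO}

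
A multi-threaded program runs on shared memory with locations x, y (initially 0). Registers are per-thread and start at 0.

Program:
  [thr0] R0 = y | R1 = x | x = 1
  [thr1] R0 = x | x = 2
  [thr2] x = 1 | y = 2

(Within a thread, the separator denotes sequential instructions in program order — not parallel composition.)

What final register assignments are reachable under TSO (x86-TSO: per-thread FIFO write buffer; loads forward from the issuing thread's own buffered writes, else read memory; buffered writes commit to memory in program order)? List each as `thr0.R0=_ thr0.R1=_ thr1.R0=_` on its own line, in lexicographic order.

thr0.R0=0 thr0.R1=0 thr1.R0=0
thr0.R0=0 thr0.R1=0 thr1.R0=1
thr0.R0=0 thr0.R1=1 thr1.R0=0
thr0.R0=0 thr0.R1=1 thr1.R0=1
thr0.R0=0 thr0.R1=2 thr1.R0=0
thr0.R0=0 thr0.R1=2 thr1.R0=1
thr0.R0=2 thr0.R1=1 thr1.R0=0
thr0.R0=2 thr0.R1=1 thr1.R0=1
thr0.R0=2 thr0.R1=2 thr1.R0=0
thr0.R0=2 thr0.R1=2 thr1.R0=1

outcome vector order: (thr0.R0,thr0.R1,thr1.R0)
|TSO outcomes| = 10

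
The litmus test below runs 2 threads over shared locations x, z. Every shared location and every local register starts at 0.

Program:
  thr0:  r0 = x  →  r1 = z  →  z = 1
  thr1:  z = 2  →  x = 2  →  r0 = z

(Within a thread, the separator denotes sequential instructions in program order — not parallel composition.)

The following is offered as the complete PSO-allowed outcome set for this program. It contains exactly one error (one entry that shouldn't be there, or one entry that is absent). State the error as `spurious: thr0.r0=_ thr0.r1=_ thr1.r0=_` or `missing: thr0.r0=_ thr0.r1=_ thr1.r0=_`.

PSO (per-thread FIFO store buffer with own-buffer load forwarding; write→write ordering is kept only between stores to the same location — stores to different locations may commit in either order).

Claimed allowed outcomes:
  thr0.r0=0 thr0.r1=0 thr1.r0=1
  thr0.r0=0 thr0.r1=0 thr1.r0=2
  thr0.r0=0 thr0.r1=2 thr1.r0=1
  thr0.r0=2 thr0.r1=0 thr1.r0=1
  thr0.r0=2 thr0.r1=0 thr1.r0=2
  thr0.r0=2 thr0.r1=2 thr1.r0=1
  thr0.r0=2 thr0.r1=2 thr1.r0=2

outcome vector order: (thr0.r0,thr0.r1,thr1.r0)
PSO (8): 0/0/1, 0/0/2, 0/2/1, 0/2/2, 2/0/1, 2/0/2, 2/2/1, 2/2/2
PSO∖claimed = {0/2/2}

missing: thr0.r0=0 thr0.r1=2 thr1.r0=2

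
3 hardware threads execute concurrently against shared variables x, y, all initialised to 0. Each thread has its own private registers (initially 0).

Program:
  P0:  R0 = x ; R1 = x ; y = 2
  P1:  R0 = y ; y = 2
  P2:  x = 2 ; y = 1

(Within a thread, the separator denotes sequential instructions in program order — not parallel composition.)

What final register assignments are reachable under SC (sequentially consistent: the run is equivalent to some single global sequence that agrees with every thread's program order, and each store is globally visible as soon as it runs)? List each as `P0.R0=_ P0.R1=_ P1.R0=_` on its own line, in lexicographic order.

P0.R0=0 P0.R1=0 P1.R0=0
P0.R0=0 P0.R1=0 P1.R0=1
P0.R0=0 P0.R1=0 P1.R0=2
P0.R0=0 P0.R1=2 P1.R0=0
P0.R0=0 P0.R1=2 P1.R0=1
P0.R0=0 P0.R1=2 P1.R0=2
P0.R0=2 P0.R1=2 P1.R0=0
P0.R0=2 P0.R1=2 P1.R0=1
P0.R0=2 P0.R1=2 P1.R0=2

outcome vector order: (P0.R0,P0.R1,P1.R0)
|SC outcomes| = 9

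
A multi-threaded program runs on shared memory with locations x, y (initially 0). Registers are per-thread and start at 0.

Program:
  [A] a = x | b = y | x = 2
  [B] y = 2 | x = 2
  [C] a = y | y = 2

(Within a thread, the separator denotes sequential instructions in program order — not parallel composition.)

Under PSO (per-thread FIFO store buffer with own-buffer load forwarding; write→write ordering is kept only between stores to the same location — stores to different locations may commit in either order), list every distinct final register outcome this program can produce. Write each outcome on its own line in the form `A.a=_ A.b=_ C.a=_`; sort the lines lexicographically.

A.a=0 A.b=0 C.a=0
A.a=0 A.b=0 C.a=2
A.a=0 A.b=2 C.a=0
A.a=0 A.b=2 C.a=2
A.a=2 A.b=0 C.a=0
A.a=2 A.b=0 C.a=2
A.a=2 A.b=2 C.a=0
A.a=2 A.b=2 C.a=2

outcome vector order: (A.a,A.b,C.a)
|PSO outcomes| = 8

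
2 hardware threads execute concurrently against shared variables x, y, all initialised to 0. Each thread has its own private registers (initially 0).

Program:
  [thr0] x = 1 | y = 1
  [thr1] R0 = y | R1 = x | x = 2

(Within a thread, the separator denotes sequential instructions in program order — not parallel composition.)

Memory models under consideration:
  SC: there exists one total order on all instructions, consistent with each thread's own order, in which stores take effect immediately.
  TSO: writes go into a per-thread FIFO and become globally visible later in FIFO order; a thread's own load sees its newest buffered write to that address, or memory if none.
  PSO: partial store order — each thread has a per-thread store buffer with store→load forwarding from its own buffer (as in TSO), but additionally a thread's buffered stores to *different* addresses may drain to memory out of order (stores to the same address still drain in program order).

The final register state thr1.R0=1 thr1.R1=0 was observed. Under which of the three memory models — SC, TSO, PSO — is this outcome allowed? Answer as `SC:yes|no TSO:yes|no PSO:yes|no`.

SC:no TSO:no PSO:yes

outcome vector order: (thr1.R0,thr1.R1)
[SC] allowed = {0/0 0/1 1/1}
[TSO] allowed = {0/0 0/1 1/1}
[PSO] allowed = {0/0 0/1 1/0 1/1}
target 1/0 ∈ {PSO}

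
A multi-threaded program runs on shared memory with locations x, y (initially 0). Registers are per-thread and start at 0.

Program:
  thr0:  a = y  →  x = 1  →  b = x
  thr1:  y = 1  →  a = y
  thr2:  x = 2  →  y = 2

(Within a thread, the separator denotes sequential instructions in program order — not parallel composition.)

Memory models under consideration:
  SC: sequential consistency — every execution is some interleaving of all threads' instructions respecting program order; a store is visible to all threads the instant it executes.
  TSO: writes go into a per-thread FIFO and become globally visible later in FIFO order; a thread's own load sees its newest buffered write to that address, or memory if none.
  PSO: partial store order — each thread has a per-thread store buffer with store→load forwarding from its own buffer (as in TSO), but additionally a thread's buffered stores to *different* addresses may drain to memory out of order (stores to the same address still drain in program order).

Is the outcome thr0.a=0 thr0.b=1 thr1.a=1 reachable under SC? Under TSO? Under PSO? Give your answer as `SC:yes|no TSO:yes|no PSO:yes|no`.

outcome vector order: (thr0.a,thr0.b,thr1.a)
under SC → <0 1 1>, <0 1 2>, <0 2 1>, <0 2 2>, <1 1 1>, <1 1 2>, <1 2 1>, <1 2 2>, <2 1 1>, <2 1 2>
under TSO → <0 1 1>, <0 1 2>, <0 2 1>, <0 2 2>, <1 1 1>, <1 1 2>, <1 2 1>, <1 2 2>, <2 1 1>, <2 1 2>
under PSO → <0 1 1>, <0 1 2>, <0 2 1>, <0 2 2>, <1 1 1>, <1 1 2>, <1 2 1>, <1 2 2>, <2 1 1>, <2 1 2>, <2 2 1>, <2 2 2>
target <0 1 1> ∈ {SC,TSO,PSO}

SC:yes TSO:yes PSO:yes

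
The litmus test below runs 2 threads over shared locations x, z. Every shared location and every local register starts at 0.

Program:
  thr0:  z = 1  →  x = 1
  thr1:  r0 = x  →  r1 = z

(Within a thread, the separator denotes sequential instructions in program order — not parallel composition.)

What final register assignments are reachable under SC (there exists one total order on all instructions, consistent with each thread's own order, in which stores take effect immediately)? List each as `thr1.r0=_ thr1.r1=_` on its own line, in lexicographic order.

thr1.r0=0 thr1.r1=0
thr1.r0=0 thr1.r1=1
thr1.r0=1 thr1.r1=1

outcome vector order: (thr1.r0,thr1.r1)
|SC outcomes| = 3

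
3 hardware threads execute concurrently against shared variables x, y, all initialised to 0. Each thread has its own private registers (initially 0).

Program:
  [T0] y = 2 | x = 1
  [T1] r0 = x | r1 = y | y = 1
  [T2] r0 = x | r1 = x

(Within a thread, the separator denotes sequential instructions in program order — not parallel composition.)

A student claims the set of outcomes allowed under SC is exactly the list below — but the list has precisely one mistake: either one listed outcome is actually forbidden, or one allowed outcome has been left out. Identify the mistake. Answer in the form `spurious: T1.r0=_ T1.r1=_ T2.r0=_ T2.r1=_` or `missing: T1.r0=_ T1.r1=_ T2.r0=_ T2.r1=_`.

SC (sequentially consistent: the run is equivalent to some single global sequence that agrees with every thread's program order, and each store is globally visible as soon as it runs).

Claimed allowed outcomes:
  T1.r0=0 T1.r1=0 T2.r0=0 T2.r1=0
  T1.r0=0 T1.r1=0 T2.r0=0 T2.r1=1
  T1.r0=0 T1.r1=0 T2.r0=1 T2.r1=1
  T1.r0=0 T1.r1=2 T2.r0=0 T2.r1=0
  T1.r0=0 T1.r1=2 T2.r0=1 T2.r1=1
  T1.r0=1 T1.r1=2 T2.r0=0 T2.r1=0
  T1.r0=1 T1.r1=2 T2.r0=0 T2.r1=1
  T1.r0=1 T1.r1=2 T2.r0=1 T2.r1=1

missing: T1.r0=0 T1.r1=2 T2.r0=0 T2.r1=1

outcome vector order: (T1.r0,T1.r1,T2.r0,T2.r1)
under SC → 0000 0001 0011 0200 0201 0211 1200 1201 1211
SC∖claimed = {0201}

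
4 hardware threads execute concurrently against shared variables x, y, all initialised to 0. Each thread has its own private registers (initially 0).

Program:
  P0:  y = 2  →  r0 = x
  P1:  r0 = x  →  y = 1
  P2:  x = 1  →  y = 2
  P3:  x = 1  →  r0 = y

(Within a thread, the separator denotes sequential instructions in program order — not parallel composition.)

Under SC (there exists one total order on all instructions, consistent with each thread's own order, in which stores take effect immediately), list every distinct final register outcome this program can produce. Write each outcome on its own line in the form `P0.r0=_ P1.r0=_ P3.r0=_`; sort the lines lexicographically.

outcome vector order: (P0.r0,P1.r0,P3.r0)
|SC outcomes| = 10

P0.r0=0 P1.r0=0 P3.r0=1
P0.r0=0 P1.r0=0 P3.r0=2
P0.r0=0 P1.r0=1 P3.r0=1
P0.r0=0 P1.r0=1 P3.r0=2
P0.r0=1 P1.r0=0 P3.r0=0
P0.r0=1 P1.r0=0 P3.r0=1
P0.r0=1 P1.r0=0 P3.r0=2
P0.r0=1 P1.r0=1 P3.r0=0
P0.r0=1 P1.r0=1 P3.r0=1
P0.r0=1 P1.r0=1 P3.r0=2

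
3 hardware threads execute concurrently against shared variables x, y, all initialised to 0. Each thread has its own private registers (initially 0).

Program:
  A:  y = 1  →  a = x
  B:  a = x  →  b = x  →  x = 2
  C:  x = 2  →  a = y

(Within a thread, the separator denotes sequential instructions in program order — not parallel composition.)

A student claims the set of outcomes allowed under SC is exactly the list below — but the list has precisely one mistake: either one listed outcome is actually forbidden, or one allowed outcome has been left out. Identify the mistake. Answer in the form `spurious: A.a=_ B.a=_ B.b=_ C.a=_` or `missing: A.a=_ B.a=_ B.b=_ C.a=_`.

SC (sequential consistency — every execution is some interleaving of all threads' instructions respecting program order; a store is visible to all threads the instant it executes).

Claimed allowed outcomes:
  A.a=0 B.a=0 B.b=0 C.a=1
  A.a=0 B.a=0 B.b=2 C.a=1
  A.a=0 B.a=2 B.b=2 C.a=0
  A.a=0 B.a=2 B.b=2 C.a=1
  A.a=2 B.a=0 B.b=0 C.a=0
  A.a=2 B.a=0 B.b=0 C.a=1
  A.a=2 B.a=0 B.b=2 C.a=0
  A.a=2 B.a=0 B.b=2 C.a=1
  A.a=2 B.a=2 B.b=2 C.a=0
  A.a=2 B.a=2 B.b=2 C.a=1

spurious: A.a=0 B.a=2 B.b=2 C.a=0

outcome vector order: (A.a,B.a,B.b,C.a)
[SC] allowed = {<0 0 0 1> <0 0 2 1> <0 2 2 1> <2 0 0 0> <2 0 0 1> <2 0 2 0> <2 0 2 1> <2 2 2 0> <2 2 2 1>}
claimed∖SC = {<0 2 2 0>}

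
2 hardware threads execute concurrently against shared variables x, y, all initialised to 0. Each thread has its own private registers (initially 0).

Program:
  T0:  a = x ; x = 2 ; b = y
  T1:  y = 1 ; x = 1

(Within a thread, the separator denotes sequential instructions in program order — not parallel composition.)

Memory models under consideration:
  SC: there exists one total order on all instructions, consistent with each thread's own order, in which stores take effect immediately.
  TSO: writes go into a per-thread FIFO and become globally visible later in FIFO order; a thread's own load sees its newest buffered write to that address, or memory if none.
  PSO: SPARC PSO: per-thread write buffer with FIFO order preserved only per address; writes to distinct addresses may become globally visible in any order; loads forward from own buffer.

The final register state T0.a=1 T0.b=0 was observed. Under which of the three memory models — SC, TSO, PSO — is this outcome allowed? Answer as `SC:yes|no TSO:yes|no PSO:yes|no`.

SC:no TSO:no PSO:yes

outcome vector order: (T0.a,T0.b)
[SC] allowed = {0/0, 0/1, 1/1}
[TSO] allowed = {0/0, 0/1, 1/1}
[PSO] allowed = {0/0, 0/1, 1/0, 1/1}
target 1/0 ∈ {PSO}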